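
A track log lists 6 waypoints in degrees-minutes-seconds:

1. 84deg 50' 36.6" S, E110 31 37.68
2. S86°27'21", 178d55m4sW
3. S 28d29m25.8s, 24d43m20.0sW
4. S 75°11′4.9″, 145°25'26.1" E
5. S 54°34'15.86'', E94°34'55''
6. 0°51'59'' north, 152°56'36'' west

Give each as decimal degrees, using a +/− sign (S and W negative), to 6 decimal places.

Point 1:
  Lat: 84 + 50/60 + 36.6/3600 = 84.8435000
  hemisphere S, so the sign is −
  Longitude: 31′ + 37.68″ = 31.62800′; 110 + 31.62800/60 = 110.5271333
  E → positive
Point 2:
  φ: 27′ + 21″ = 27.35000′; 86 + 27.35000/60 = 86.4558333
  S → negative
  Lon: 178° + 55/60 + 4/3600 = 178 + 0.916667 + 0.001111 = 178.9177778
  hemisphere W, so the sign is −
Point 3:
  Latitude: 28° + 29/60 + 25.8/3600 = 28 + 0.483333 + 0.007167 = 28.4905000
  S → negative
  Longitude: 24 + 43/60 + 20/3600 = 24.7222222
  W → negative
Point 4:
  Latitude: 11′ + 4.9″ = 11.08167′; 75 + 11.08167/60 = 75.1846944
  hemisphere S, so the sign is −
  Lon: 145° + 25/60 + 26.1/3600 = 145 + 0.416667 + 0.007250 = 145.4239167
  E → positive
Point 5:
  φ: 54° + 34/60 + 15.86/3600 = 54 + 0.566667 + 0.004406 = 54.5710722
  S ⇒ negate
  λ: 34′ + 55″ = 34.91667′; 94 + 34.91667/60 = 94.5819444
  E → positive
Point 6:
  Latitude: 51′ + 59″ = 51.98333′; 0 + 51.98333/60 = 0.8663889
  N → positive
  λ: 152° + 56/60 + 36/3600 = 152 + 0.933333 + 0.010000 = 152.9433333
  W ⇒ negate

1. -84.843500, 110.527133
2. -86.455833, -178.917778
3. -28.490500, -24.722222
4. -75.184694, 145.423917
5. -54.571072, 94.581944
6. 0.866389, -152.943333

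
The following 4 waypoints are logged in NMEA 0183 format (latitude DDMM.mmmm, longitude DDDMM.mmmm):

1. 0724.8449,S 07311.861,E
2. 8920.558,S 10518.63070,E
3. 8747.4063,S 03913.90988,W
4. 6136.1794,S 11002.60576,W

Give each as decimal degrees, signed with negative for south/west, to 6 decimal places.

1. -7.414082, 73.197683
2. -89.342633, 105.310512
3. -87.790105, -39.231831
4. -61.602990, -110.043429

Point 1:
  Latitude: degrees = first 2 digits = 7, minutes = 24.8449; 7 + 24.8449/60 = 7.4140817
  hemisphere S, so the sign is −
  λ: degrees = first 3 digits = 73, minutes = 11.861; 73 + 11.861/60 = 73.1976833
  E ⇒ keep positive
Point 2:
  Lat: split at 2 digits → 89° and 20.558′; 89 + 20.558/60 = 89.3426333
  S ⇒ negate
  Lon: split at 3 digits → 105° and 18.6307′; 105 + 18.6307/60 = 105.3105117
  E → positive
Point 3:
  φ: degrees = first 2 digits = 87, minutes = 47.4063; 87 + 47.4063/60 = 87.7901050
  S → negative
  Lon: degrees = first 3 digits = 39, minutes = 13.90988; 39 + 13.90988/60 = 39.2318313
  W ⇒ negate
Point 4:
  Lat: degrees = first 2 digits = 61, minutes = 36.1794; 61 + 36.1794/60 = 61.6029900
  hemisphere S, so the sign is −
  Longitude: degrees = first 3 digits = 110, minutes = 2.60576; 110 + 2.60576/60 = 110.0434293
  hemisphere W, so the sign is −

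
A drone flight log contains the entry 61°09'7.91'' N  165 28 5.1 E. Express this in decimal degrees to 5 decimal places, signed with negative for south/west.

φ: 9′ + 7.91″ = 9.13183′; 61 + 9.13183/60 = 61.152197
N → positive
Lon: 165° + 28/60 + 5.1/3600 = 165 + 0.466667 + 0.001417 = 165.468083
E ⇒ keep positive

61.15220, 165.46808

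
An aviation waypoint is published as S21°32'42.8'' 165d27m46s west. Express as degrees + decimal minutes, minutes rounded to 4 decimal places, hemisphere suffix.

φ: seconds/60 = 0.71333; minutes = 32 + 0.71333 = 32.713333
Longitude: 27 + 46/60 = 27.766667′

21° 32.7133′ S, 165° 27.7667′ W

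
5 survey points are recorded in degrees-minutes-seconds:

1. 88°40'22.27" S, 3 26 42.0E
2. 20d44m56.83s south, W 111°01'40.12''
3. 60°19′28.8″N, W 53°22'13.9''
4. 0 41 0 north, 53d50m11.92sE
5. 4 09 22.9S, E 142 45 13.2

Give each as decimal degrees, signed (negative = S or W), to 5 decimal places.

1. -88.67285, 3.44500
2. -20.74912, -111.02781
3. 60.32467, -53.37053
4. 0.68333, 53.83664
5. -4.15636, 142.75367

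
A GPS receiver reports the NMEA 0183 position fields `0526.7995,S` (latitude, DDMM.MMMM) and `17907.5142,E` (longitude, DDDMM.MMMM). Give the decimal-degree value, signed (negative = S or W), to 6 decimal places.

-5.446658, 179.125237

φ: split at 2 digits → 05° and 26.7995′; 5 + 26.7995/60 = 5.4466583
hemisphere S, so the sign is −
Longitude: degrees = first 3 digits = 179, minutes = 7.5142; 179 + 7.5142/60 = 179.1252367
E → positive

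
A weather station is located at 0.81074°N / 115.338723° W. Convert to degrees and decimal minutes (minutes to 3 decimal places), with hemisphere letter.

Lat: minutes = (0.810740 − 0) × 60 = 48.64440
λ: fractional part 0.338723 → 20.32338 minutes

0° 48.644′ N, 115° 20.323′ W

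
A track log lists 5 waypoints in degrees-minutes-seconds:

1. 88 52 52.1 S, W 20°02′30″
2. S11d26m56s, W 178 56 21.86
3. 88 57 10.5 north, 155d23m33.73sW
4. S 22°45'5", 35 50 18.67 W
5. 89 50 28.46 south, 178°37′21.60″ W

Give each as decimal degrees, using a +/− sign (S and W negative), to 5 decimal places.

Point 1:
  φ: 52′ + 52.1″ = 52.86833′; 88 + 52.86833/60 = 88.881139
  hemisphere S, so the sign is −
  λ: 20° + 2/60 + 30/3600 = 20 + 0.033333 + 0.008333 = 20.041667
  hemisphere W, so the sign is −
Point 2:
  Latitude: 26′ + 56″ = 26.93333′; 11 + 26.93333/60 = 11.448889
  S ⇒ negate
  λ: 178 + 56/60 + 21.86/3600 = 178.939406
  W ⇒ negate
Point 3:
  Lat: 57′ + 10.5″ = 57.17500′; 88 + 57.17500/60 = 88.952917
  N → positive
  Longitude: 155° + 23/60 + 33.73/3600 = 155 + 0.383333 + 0.009369 = 155.392703
  W ⇒ negate
Point 4:
  φ: 45′ + 5″ = 45.08333′; 22 + 45.08333/60 = 22.751389
  S → negative
  λ: 35 + 50/60 + 18.67/3600 = 35.838519
  hemisphere W, so the sign is −
Point 5:
  Lat: 50′ + 28.46″ = 50.47433′; 89 + 50.47433/60 = 89.841239
  S ⇒ negate
  Longitude: 178 + 37/60 + 21.6/3600 = 178.622667
  W → negative

1. -88.88114, -20.04167
2. -11.44889, -178.93941
3. 88.95292, -155.39270
4. -22.75139, -35.83852
5. -89.84124, -178.62267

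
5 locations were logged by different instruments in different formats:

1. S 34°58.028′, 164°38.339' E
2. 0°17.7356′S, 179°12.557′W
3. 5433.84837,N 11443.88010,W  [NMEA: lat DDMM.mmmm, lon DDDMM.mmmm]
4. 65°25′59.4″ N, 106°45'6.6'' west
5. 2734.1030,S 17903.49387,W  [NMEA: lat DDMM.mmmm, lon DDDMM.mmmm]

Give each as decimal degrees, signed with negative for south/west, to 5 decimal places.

Point 1:
  φ: 58.028′ = 0.967133°; total 34.967133
  hemisphere S, so the sign is −
  Lon: 164 + 38.339/60 = 164.638983
  E ⇒ keep positive
Point 2:
  Lat: 0 + 17.7356/60 = 0.295593
  S ⇒ negate
  λ: 12.557′ = 0.209283°; total 179.209283
  W → negative
Point 3:
  Lat: split at 2 digits → 54° and 33.84837′; 54 + 33.84837/60 = 54.564140
  N ⇒ keep positive
  Longitude: split at 3 digits → 114° and 43.8801′; 114 + 43.8801/60 = 114.731335
  W → negative
Point 4:
  Latitude: 65 + 25/60 + 59.4/3600 = 65.433167
  N ⇒ keep positive
  λ: 106 + 45/60 + 6.6/3600 = 106.751833
  W ⇒ negate
Point 5:
  Latitude: split at 2 digits → 27° and 34.103′; 27 + 34.103/60 = 27.568383
  S → negative
  λ: split at 3 digits → 179° and 3.49387′; 179 + 3.49387/60 = 179.058231
  W → negative

1. -34.96713, 164.63898
2. -0.29559, -179.20928
3. 54.56414, -114.73134
4. 65.43317, -106.75183
5. -27.56838, -179.05823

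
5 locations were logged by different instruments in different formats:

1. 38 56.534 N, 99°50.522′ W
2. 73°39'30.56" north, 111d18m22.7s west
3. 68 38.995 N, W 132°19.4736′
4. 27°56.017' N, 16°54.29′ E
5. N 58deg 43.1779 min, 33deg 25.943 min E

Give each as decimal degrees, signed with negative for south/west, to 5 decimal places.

1. 38.94223, -99.84203
2. 73.65849, -111.30631
3. 68.64992, -132.32456
4. 27.93362, 16.90483
5. 58.71963, 33.43238

Point 1:
  φ: 56.534′ = 0.942233°; total 38.942233
  N ⇒ keep positive
  Lon: 50.522′ = 0.842033°; total 99.842033
  W → negative
Point 2:
  φ: 73° + 39/60 + 30.56/3600 = 73 + 0.650000 + 0.008489 = 73.658489
  N ⇒ keep positive
  λ: 111 + 18/60 + 22.7/3600 = 111.306306
  W → negative
Point 3:
  Lat: 68 + 38.995/60 = 68.649917
  N ⇒ keep positive
  Longitude: 132 + 19.4736/60 = 132.324560
  W ⇒ negate
Point 4:
  Lat: 27 + 56.017/60 = 27.933617
  N ⇒ keep positive
  Longitude: 16 + 54.29/60 = 16.904833
  E ⇒ keep positive
Point 5:
  Latitude: 58 + 43.1779/60 = 58.719632
  N → positive
  Longitude: 25.943′ = 0.432383°; total 33.432383
  E ⇒ keep positive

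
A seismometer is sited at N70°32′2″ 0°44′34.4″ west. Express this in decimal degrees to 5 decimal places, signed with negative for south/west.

Lat: 70° + 32/60 + 2/3600 = 70 + 0.533333 + 0.000556 = 70.533889
N → positive
λ: 44′ + 34.4″ = 44.57333′; 0 + 44.57333/60 = 0.742889
W → negative

70.53389, -0.74289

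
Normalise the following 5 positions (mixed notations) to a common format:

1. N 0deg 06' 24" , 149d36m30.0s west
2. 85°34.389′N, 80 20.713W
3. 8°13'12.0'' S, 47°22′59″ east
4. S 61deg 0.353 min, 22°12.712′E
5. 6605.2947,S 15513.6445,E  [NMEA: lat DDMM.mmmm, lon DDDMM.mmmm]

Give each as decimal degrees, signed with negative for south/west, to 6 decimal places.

Point 1:
  Lat: 0° + 6/60 + 24/3600 = 0 + 0.100000 + 0.006667 = 0.1066667
  N → positive
  λ: 36′ + 30″ = 36.50000′; 149 + 36.50000/60 = 149.6083333
  W → negative
Point 2:
  Latitude: 34.389′ = 0.573150°; total 85.5731500
  N ⇒ keep positive
  λ: 80 + 20.713/60 = 80.3452167
  W ⇒ negate
Point 3:
  Lat: 8° + 13/60 + 12/3600 = 8 + 0.216667 + 0.003333 = 8.2200000
  hemisphere S, so the sign is −
  Longitude: 47° + 22/60 + 59/3600 = 47 + 0.366667 + 0.016389 = 47.3830556
  E → positive
Point 4:
  φ: 0.353′ = 0.005883°; total 61.0058833
  S → negative
  λ: 12.712′ = 0.211867°; total 22.2118667
  E ⇒ keep positive
Point 5:
  Lat: split at 2 digits → 66° and 5.2947′; 66 + 5.2947/60 = 66.0882450
  S ⇒ negate
  Lon: split at 3 digits → 155° and 13.6445′; 155 + 13.6445/60 = 155.2274083
  E → positive

1. 0.106667, -149.608333
2. 85.573150, -80.345217
3. -8.220000, 47.383056
4. -61.005883, 22.211867
5. -66.088245, 155.227408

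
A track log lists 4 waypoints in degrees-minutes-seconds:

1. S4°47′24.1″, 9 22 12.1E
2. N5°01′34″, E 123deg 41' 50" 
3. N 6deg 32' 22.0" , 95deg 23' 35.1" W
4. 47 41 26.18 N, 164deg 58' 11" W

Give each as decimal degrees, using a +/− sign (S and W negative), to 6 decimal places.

Point 1:
  Latitude: 47′ + 24.1″ = 47.40167′; 4 + 47.40167/60 = 4.7900278
  hemisphere S, so the sign is −
  Lon: 9° + 22/60 + 12.1/3600 = 9 + 0.366667 + 0.003361 = 9.3700278
  E ⇒ keep positive
Point 2:
  φ: 5 + 1/60 + 34/3600 = 5.0261111
  N ⇒ keep positive
  λ: 123° + 41/60 + 50/3600 = 123 + 0.683333 + 0.013889 = 123.6972222
  E ⇒ keep positive
Point 3:
  φ: 6 + 32/60 + 22/3600 = 6.5394444
  N ⇒ keep positive
  Longitude: 95° + 23/60 + 35.1/3600 = 95 + 0.383333 + 0.009750 = 95.3930833
  W → negative
Point 4:
  Lat: 47 + 41/60 + 26.18/3600 = 47.6906056
  N ⇒ keep positive
  λ: 164 + 58/60 + 11/3600 = 164.9697222
  W → negative

1. -4.790028, 9.370028
2. 5.026111, 123.697222
3. 6.539444, -95.393083
4. 47.690606, -164.969722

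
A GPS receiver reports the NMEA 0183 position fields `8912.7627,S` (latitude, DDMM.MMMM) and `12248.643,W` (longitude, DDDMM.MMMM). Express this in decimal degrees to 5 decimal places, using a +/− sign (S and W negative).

-89.21271, -122.81072

φ: split at 2 digits → 89° and 12.7627′; 89 + 12.7627/60 = 89.212712
S → negative
λ: split at 3 digits → 122° and 48.643′; 122 + 48.643/60 = 122.810717
W ⇒ negate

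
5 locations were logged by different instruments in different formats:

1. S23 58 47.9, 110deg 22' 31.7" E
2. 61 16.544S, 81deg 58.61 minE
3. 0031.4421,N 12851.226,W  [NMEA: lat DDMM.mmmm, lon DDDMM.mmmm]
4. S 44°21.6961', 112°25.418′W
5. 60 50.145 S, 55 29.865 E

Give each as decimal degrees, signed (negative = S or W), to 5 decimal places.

1. -23.97997, 110.37547
2. -61.27573, 81.97683
3. 0.52404, -128.85377
4. -44.36160, -112.42363
5. -60.83575, 55.49775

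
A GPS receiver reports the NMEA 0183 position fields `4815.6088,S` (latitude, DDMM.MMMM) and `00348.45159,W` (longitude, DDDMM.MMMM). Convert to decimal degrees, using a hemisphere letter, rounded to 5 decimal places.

Latitude: degrees = first 2 digits = 48, minutes = 15.6088; 48 + 15.6088/60 = 48.260147
Longitude: split at 3 digits → 003° and 48.45159′; 3 + 48.45159/60 = 3.807527

48.26015° S, 3.80753° W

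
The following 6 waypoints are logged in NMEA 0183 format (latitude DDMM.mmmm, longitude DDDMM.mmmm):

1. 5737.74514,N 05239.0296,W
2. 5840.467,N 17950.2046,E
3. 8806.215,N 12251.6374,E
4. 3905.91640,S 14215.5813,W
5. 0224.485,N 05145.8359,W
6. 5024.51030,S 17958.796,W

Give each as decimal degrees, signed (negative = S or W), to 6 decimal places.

1. 57.629086, -52.650493
2. 58.674450, 179.836743
3. 88.103583, 122.860623
4. -39.098607, -142.259688
5. 2.408083, -51.763932
6. -50.408505, -179.979933

Point 1:
  Lat: degrees = first 2 digits = 57, minutes = 37.74514; 57 + 37.74514/60 = 57.6290857
  N ⇒ keep positive
  Longitude: degrees = first 3 digits = 52, minutes = 39.0296; 52 + 39.0296/60 = 52.6504933
  hemisphere W, so the sign is −
Point 2:
  φ: degrees = first 2 digits = 58, minutes = 40.467; 58 + 40.467/60 = 58.6744500
  N → positive
  Longitude: degrees = first 3 digits = 179, minutes = 50.2046; 179 + 50.2046/60 = 179.8367433
  E ⇒ keep positive
Point 3:
  φ: split at 2 digits → 88° and 6.215′; 88 + 6.215/60 = 88.1035833
  N ⇒ keep positive
  λ: split at 3 digits → 122° and 51.6374′; 122 + 51.6374/60 = 122.8606233
  E ⇒ keep positive
Point 4:
  φ: split at 2 digits → 39° and 5.9164′; 39 + 5.9164/60 = 39.0986067
  hemisphere S, so the sign is −
  Longitude: degrees = first 3 digits = 142, minutes = 15.5813; 142 + 15.5813/60 = 142.2596883
  W → negative
Point 5:
  Lat: split at 2 digits → 02° and 24.485′; 2 + 24.485/60 = 2.4080833
  N ⇒ keep positive
  Lon: split at 3 digits → 051° and 45.8359′; 51 + 45.8359/60 = 51.7639317
  hemisphere W, so the sign is −
Point 6:
  Lat: degrees = first 2 digits = 50, minutes = 24.5103; 50 + 24.5103/60 = 50.4085050
  S ⇒ negate
  λ: degrees = first 3 digits = 179, minutes = 58.796; 179 + 58.796/60 = 179.9799333
  W → negative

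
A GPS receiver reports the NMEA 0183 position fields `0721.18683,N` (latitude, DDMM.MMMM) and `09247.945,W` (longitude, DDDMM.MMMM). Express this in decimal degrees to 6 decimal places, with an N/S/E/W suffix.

7.353114° N, 92.799083° W

Latitude: degrees = first 2 digits = 7, minutes = 21.18683; 7 + 21.18683/60 = 7.3531138
λ: split at 3 digits → 092° and 47.945′; 92 + 47.945/60 = 92.7990833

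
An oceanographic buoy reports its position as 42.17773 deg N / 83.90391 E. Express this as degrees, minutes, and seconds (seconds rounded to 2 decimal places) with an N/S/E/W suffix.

Latitude: whole degrees 42; 10.66380′ → 10′ and 39.8280″
Lon: 0.903910 × 60 = 54.23460′ → 54′, remainder × 60 = 14.0760″

42°10′39.83″ N, 83°54′14.08″ E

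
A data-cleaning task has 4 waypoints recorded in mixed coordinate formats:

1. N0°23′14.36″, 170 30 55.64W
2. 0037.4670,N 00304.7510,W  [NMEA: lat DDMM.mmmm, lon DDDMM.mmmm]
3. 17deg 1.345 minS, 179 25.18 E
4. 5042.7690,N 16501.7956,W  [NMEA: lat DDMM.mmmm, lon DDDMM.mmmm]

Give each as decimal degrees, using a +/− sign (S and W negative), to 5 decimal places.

Point 1:
  Latitude: 0 + 23/60 + 14.36/3600 = 0.387322
  N → positive
  λ: 170° + 30/60 + 55.64/3600 = 170 + 0.500000 + 0.015456 = 170.515456
  W → negative
Point 2:
  φ: split at 2 digits → 00° and 37.467′; 0 + 37.467/60 = 0.624450
  N ⇒ keep positive
  Longitude: degrees = first 3 digits = 3, minutes = 4.751; 3 + 4.751/60 = 3.079183
  hemisphere W, so the sign is −
Point 3:
  Latitude: 17 + 1.345/60 = 17.022417
  S ⇒ negate
  Longitude: 25.18′ = 0.419667°; total 179.419667
  E ⇒ keep positive
Point 4:
  φ: split at 2 digits → 50° and 42.769′; 50 + 42.769/60 = 50.712817
  N → positive
  λ: degrees = first 3 digits = 165, minutes = 1.7956; 165 + 1.7956/60 = 165.029927
  hemisphere W, so the sign is −

1. 0.38732, -170.51546
2. 0.62445, -3.07918
3. -17.02242, 179.41967
4. 50.71282, -165.02993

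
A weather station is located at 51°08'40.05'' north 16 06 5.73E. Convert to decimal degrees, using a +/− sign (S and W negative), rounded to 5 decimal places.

51.14446, 16.10159

Latitude: 8′ + 40.05″ = 8.66750′; 51 + 8.66750/60 = 51.144458
N → positive
Lon: 16° + 6/60 + 5.73/3600 = 16 + 0.100000 + 0.001592 = 16.101592
E ⇒ keep positive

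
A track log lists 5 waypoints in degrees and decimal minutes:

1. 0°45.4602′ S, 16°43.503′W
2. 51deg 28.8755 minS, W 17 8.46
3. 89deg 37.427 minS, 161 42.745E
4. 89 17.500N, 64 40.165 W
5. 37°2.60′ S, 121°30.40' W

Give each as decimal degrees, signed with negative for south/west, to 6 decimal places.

Point 1:
  φ: 0 + 45.4602/60 = 0.7576700
  S ⇒ negate
  Lon: 16 + 43.503/60 = 16.7250500
  hemisphere W, so the sign is −
Point 2:
  Latitude: 51 + 28.8755/60 = 51.4812583
  S → negative
  Longitude: 17 + 8.46/60 = 17.1410000
  W ⇒ negate
Point 3:
  φ: 89 + 37.427/60 = 89.6237833
  hemisphere S, so the sign is −
  Longitude: 161 + 42.745/60 = 161.7124167
  E → positive
Point 4:
  φ: 17.5′ = 0.291667°; total 89.2916667
  N → positive
  Lon: 40.165′ = 0.669417°; total 64.6694167
  hemisphere W, so the sign is −
Point 5:
  Latitude: 2.6′ = 0.043333°; total 37.0433333
  hemisphere S, so the sign is −
  Longitude: 121 + 30.4/60 = 121.5066667
  hemisphere W, so the sign is −

1. -0.757670, -16.725050
2. -51.481258, -17.141000
3. -89.623783, 161.712417
4. 89.291667, -64.669417
5. -37.043333, -121.506667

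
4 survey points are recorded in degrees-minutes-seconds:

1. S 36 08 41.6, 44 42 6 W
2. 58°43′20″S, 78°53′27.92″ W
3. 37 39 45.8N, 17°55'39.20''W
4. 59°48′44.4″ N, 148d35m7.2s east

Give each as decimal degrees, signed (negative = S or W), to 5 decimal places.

1. -36.14489, -44.70167
2. -58.72222, -78.89109
3. 37.66272, -17.92756
4. 59.81233, 148.58533

Point 1:
  Latitude: 8′ + 41.6″ = 8.69333′; 36 + 8.69333/60 = 36.144889
  S ⇒ negate
  λ: 44° + 42/60 + 6/3600 = 44 + 0.700000 + 0.001667 = 44.701667
  W → negative
Point 2:
  Lat: 43′ + 20″ = 43.33333′; 58 + 43.33333/60 = 58.722222
  hemisphere S, so the sign is −
  λ: 78° + 53/60 + 27.92/3600 = 78 + 0.883333 + 0.007756 = 78.891089
  W → negative
Point 3:
  Latitude: 37 + 39/60 + 45.8/3600 = 37.662722
  N → positive
  Longitude: 17 + 55/60 + 39.2/3600 = 17.927556
  W ⇒ negate
Point 4:
  Lat: 59 + 48/60 + 44.4/3600 = 59.812333
  N ⇒ keep positive
  λ: 148 + 35/60 + 7.2/3600 = 148.585333
  E → positive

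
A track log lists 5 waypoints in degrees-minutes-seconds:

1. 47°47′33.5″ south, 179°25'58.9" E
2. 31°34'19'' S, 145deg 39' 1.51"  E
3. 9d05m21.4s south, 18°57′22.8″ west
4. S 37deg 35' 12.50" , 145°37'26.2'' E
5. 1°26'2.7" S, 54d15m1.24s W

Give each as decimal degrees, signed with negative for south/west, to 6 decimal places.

Point 1:
  Lat: 47 + 47/60 + 33.5/3600 = 47.7926389
  S → negative
  λ: 179° + 25/60 + 58.9/3600 = 179 + 0.416667 + 0.016361 = 179.4330278
  E → positive
Point 2:
  φ: 34′ + 19″ = 34.31667′; 31 + 34.31667/60 = 31.5719444
  S ⇒ negate
  Longitude: 145 + 39/60 + 1.51/3600 = 145.6504194
  E → positive
Point 3:
  φ: 5′ + 21.4″ = 5.35667′; 9 + 5.35667/60 = 9.0892778
  S ⇒ negate
  Lon: 18 + 57/60 + 22.8/3600 = 18.9563333
  W ⇒ negate
Point 4:
  Latitude: 37 + 35/60 + 12.5/3600 = 37.5868056
  S ⇒ negate
  λ: 37′ + 26.2″ = 37.43667′; 145 + 37.43667/60 = 145.6239444
  E ⇒ keep positive
Point 5:
  Latitude: 1° + 26/60 + 2.7/3600 = 1 + 0.433333 + 0.000750 = 1.4340833
  S → negative
  λ: 54° + 15/60 + 1.24/3600 = 54 + 0.250000 + 0.000344 = 54.2503444
  hemisphere W, so the sign is −

1. -47.792639, 179.433028
2. -31.571944, 145.650419
3. -9.089278, -18.956333
4. -37.586806, 145.623944
5. -1.434083, -54.250344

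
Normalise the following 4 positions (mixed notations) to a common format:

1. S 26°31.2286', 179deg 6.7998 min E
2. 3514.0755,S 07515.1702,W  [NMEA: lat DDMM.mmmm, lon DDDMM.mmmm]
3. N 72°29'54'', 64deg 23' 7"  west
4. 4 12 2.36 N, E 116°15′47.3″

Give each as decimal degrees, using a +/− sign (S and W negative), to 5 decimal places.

1. -26.52048, 179.11333
2. -35.23459, -75.25284
3. 72.49833, -64.38528
4. 4.20066, 116.26314

Point 1:
  φ: 31.2286′ = 0.520477°; total 26.520477
  S → negative
  Longitude: 179 + 6.7998/60 = 179.113330
  E → positive
Point 2:
  φ: split at 2 digits → 35° and 14.0755′; 35 + 14.0755/60 = 35.234592
  S → negative
  Longitude: degrees = first 3 digits = 75, minutes = 15.1702; 75 + 15.1702/60 = 75.252837
  W ⇒ negate
Point 3:
  Latitude: 29′ + 54″ = 29.90000′; 72 + 29.90000/60 = 72.498333
  N → positive
  Longitude: 64° + 23/60 + 7/3600 = 64 + 0.383333 + 0.001944 = 64.385278
  W → negative
Point 4:
  Lat: 4° + 12/60 + 2.36/3600 = 4 + 0.200000 + 0.000656 = 4.200656
  N → positive
  λ: 15′ + 47.3″ = 15.78833′; 116 + 15.78833/60 = 116.263139
  E ⇒ keep positive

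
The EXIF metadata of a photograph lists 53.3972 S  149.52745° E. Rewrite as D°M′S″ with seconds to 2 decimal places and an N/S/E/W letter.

φ: whole degrees 53; 23.83200′ → 23′ and 49.9200″
Lon: whole degrees 149; 31.64700′ → 31′ and 38.8200″

53°23′49.92″ S, 149°31′38.82″ E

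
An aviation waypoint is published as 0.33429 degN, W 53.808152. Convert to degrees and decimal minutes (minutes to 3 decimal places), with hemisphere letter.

0° 20.057′ N, 53° 48.489′ W

φ: 0° + 0.334290 × 60 = 0° 20.05740′
λ: fractional part 0.808152 → 48.48912 minutes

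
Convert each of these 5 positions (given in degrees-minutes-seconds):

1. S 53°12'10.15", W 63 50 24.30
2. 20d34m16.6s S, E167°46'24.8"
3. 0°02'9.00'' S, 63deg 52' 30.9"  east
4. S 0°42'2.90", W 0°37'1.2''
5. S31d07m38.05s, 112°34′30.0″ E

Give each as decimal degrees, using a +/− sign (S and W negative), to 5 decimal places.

1. -53.20282, -63.84008
2. -20.57128, 167.77356
3. -0.03583, 63.87525
4. -0.70081, -0.61700
5. -31.12724, 112.57500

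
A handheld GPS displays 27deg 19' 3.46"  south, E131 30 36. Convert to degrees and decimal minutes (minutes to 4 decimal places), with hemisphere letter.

Lat: seconds/60 = 0.05767; minutes = 19 + 0.05767 = 19.057667
Lon: 30 + 36/60 = 30.600000′

27° 19.0577′ S, 131° 30.6000′ E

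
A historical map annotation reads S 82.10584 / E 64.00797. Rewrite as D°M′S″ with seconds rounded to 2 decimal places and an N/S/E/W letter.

82°06′21.02″ S, 64°00′28.69″ E

Lat: 0.105840 × 60 = 6.35040′ → 6′, remainder × 60 = 21.0240″
Longitude: 0.007970 × 60 = 0.47820′ → 0′, remainder × 60 = 28.6920″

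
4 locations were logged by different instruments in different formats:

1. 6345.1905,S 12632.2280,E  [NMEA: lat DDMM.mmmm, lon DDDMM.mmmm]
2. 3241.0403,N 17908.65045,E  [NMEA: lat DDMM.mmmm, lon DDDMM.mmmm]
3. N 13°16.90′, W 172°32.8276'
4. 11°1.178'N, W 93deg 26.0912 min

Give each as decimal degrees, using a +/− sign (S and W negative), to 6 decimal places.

1. -63.753175, 126.537133
2. 32.684005, 179.144174
3. 13.281667, -172.547127
4. 11.019633, -93.434853

Point 1:
  Latitude: split at 2 digits → 63° and 45.1905′; 63 + 45.1905/60 = 63.7531750
  hemisphere S, so the sign is −
  λ: split at 3 digits → 126° and 32.228′; 126 + 32.228/60 = 126.5371333
  E → positive
Point 2:
  Latitude: split at 2 digits → 32° and 41.0403′; 32 + 41.0403/60 = 32.6840050
  N ⇒ keep positive
  λ: split at 3 digits → 179° and 8.65045′; 179 + 8.65045/60 = 179.1441742
  E → positive
Point 3:
  φ: 13 + 16.9/60 = 13.2816667
  N → positive
  Longitude: 32.8276′ = 0.547127°; total 172.5471267
  W → negative
Point 4:
  φ: 11 + 1.178/60 = 11.0196333
  N ⇒ keep positive
  Longitude: 93 + 26.0912/60 = 93.4348533
  W ⇒ negate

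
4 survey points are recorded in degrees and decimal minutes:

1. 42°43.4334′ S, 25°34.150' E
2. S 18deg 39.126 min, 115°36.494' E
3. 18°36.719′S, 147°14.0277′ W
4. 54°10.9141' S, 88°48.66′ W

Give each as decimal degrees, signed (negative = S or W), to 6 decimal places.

1. -42.723890, 25.569167
2. -18.652100, 115.608233
3. -18.611983, -147.233795
4. -54.181902, -88.811000

Point 1:
  Latitude: 42 + 43.4334/60 = 42.7238900
  hemisphere S, so the sign is −
  Lon: 34.15′ = 0.569167°; total 25.5691667
  E ⇒ keep positive
Point 2:
  Latitude: 18 + 39.126/60 = 18.6521000
  hemisphere S, so the sign is −
  Longitude: 36.494′ = 0.608233°; total 115.6082333
  E → positive
Point 3:
  Latitude: 36.719′ = 0.611983°; total 18.6119833
  S ⇒ negate
  Longitude: 14.0277′ = 0.233795°; total 147.2337950
  W ⇒ negate
Point 4:
  Latitude: 54 + 10.9141/60 = 54.1819017
  hemisphere S, so the sign is −
  Longitude: 48.66′ = 0.811000°; total 88.8110000
  W ⇒ negate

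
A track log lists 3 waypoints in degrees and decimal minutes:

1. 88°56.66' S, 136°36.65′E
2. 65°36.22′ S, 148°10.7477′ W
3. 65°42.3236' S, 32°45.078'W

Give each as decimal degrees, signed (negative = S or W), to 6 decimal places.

Point 1:
  Lat: 88 + 56.66/60 = 88.9443333
  S → negative
  Longitude: 136 + 36.65/60 = 136.6108333
  E ⇒ keep positive
Point 2:
  φ: 65 + 36.22/60 = 65.6036667
  S ⇒ negate
  Longitude: 10.7477′ = 0.179128°; total 148.1791283
  hemisphere W, so the sign is −
Point 3:
  Lat: 65 + 42.3236/60 = 65.7053933
  S → negative
  Lon: 32 + 45.078/60 = 32.7513000
  W ⇒ negate

1. -88.944333, 136.610833
2. -65.603667, -148.179128
3. -65.705393, -32.751300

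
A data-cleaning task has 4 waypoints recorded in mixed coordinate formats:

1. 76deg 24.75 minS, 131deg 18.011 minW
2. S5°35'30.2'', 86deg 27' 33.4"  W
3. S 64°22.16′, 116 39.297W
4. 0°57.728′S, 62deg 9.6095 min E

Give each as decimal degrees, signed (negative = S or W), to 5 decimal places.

Point 1:
  Latitude: 76 + 24.75/60 = 76.412500
  S → negative
  Longitude: 131 + 18.011/60 = 131.300183
  W ⇒ negate
Point 2:
  φ: 5° + 35/60 + 30.2/3600 = 5 + 0.583333 + 0.008389 = 5.591722
  hemisphere S, so the sign is −
  Lon: 86 + 27/60 + 33.4/3600 = 86.459278
  hemisphere W, so the sign is −
Point 3:
  Lat: 22.16′ = 0.369333°; total 64.369333
  hemisphere S, so the sign is −
  Longitude: 116 + 39.297/60 = 116.654950
  W ⇒ negate
Point 4:
  φ: 0 + 57.728/60 = 0.962133
  S → negative
  Longitude: 62 + 9.6095/60 = 62.160158
  E → positive

1. -76.41250, -131.30018
2. -5.59172, -86.45928
3. -64.36933, -116.65495
4. -0.96213, 62.16016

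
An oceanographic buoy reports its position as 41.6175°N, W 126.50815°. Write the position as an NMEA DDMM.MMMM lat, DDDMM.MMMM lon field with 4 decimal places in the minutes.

φ: fractional part 0.617500 → 37.050000 minutes
λ: fractional part 0.508150 → 30.489000 minutes

4137.0500,N / 12630.4890,W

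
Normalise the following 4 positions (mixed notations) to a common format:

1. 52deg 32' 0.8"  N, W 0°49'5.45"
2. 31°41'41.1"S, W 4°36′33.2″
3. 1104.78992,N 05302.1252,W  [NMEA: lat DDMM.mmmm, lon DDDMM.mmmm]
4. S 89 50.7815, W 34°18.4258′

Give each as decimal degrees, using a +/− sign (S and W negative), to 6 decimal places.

1. 52.533556, -0.818181
2. -31.694750, -4.609222
3. 11.079832, -53.035420
4. -89.846358, -34.307097

Point 1:
  Lat: 52 + 32/60 + 0.8/3600 = 52.5335556
  N → positive
  Longitude: 0 + 49/60 + 5.45/3600 = 0.8181806
  W → negative
Point 2:
  φ: 41′ + 41.1″ = 41.68500′; 31 + 41.68500/60 = 31.6947500
  S ⇒ negate
  Lon: 4° + 36/60 + 33.2/3600 = 4 + 0.600000 + 0.009222 = 4.6092222
  W → negative
Point 3:
  φ: split at 2 digits → 11° and 4.78992′; 11 + 4.78992/60 = 11.0798320
  N ⇒ keep positive
  λ: degrees = first 3 digits = 53, minutes = 2.1252; 53 + 2.1252/60 = 53.0354200
  hemisphere W, so the sign is −
Point 4:
  Latitude: 89 + 50.7815/60 = 89.8463583
  S ⇒ negate
  λ: 34 + 18.4258/60 = 34.3070967
  W → negative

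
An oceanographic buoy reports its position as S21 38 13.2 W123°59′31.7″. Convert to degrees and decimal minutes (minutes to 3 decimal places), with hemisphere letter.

Lat: seconds/60 = 0.22000; minutes = 38 + 0.22000 = 38.22000
λ: seconds/60 = 0.52833; minutes = 59 + 0.52833 = 59.52833

21° 38.220′ S, 123° 59.528′ W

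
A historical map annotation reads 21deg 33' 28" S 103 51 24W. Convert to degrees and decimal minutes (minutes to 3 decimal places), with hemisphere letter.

21° 33.467′ S, 103° 51.400′ W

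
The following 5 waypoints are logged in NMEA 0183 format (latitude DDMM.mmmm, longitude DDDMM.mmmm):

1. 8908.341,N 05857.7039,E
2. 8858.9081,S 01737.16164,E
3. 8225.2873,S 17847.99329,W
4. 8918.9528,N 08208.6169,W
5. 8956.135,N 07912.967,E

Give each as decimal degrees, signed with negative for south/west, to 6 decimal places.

Point 1:
  φ: split at 2 digits → 89° and 8.341′; 89 + 8.341/60 = 89.1390167
  N → positive
  Longitude: split at 3 digits → 058° and 57.7039′; 58 + 57.7039/60 = 58.9617317
  E → positive
Point 2:
  Lat: split at 2 digits → 88° and 58.9081′; 88 + 58.9081/60 = 88.9818017
  hemisphere S, so the sign is −
  Lon: split at 3 digits → 017° and 37.16164′; 17 + 37.16164/60 = 17.6193607
  E → positive
Point 3:
  Latitude: split at 2 digits → 82° and 25.2873′; 82 + 25.2873/60 = 82.4214550
  hemisphere S, so the sign is −
  Longitude: split at 3 digits → 178° and 47.99329′; 178 + 47.99329/60 = 178.7998882
  W → negative
Point 4:
  Latitude: degrees = first 2 digits = 89, minutes = 18.9528; 89 + 18.9528/60 = 89.3158800
  N → positive
  Lon: split at 3 digits → 082° and 8.6169′; 82 + 8.6169/60 = 82.1436150
  W → negative
Point 5:
  Lat: degrees = first 2 digits = 89, minutes = 56.135; 89 + 56.135/60 = 89.9355833
  N ⇒ keep positive
  λ: split at 3 digits → 079° and 12.967′; 79 + 12.967/60 = 79.2161167
  E ⇒ keep positive

1. 89.139017, 58.961732
2. -88.981802, 17.619361
3. -82.421455, -178.799888
4. 89.315880, -82.143615
5. 89.935583, 79.216117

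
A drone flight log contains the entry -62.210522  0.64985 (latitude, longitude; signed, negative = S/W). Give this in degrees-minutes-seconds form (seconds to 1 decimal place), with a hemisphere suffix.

Latitude is negative → S; |value| = 62.210522
Lat: whole degrees 62; 12.63132′ → 12′ and 37.879″
λ: 0.649850° → 38.99100′; 0.99100 × 60 = 59.460″

62°12′37.9″ S, 0°38′59.5″ E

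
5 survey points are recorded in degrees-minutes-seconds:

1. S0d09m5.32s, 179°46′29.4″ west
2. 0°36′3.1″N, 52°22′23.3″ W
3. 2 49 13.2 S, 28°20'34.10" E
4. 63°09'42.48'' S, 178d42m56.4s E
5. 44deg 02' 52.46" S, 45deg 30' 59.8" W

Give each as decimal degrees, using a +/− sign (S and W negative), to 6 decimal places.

Point 1:
  φ: 9′ + 5.32″ = 9.08867′; 0 + 9.08867/60 = 0.1514778
  hemisphere S, so the sign is −
  λ: 179° + 46/60 + 29.4/3600 = 179 + 0.766667 + 0.008167 = 179.7748333
  W → negative
Point 2:
  φ: 0 + 36/60 + 3.1/3600 = 0.6008611
  N ⇒ keep positive
  λ: 52 + 22/60 + 23.3/3600 = 52.3731389
  W ⇒ negate
Point 3:
  Lat: 49′ + 13.2″ = 49.22000′; 2 + 49.22000/60 = 2.8203333
  S → negative
  Lon: 28° + 20/60 + 34.1/3600 = 28 + 0.333333 + 0.009472 = 28.3428056
  E ⇒ keep positive
Point 4:
  φ: 9′ + 42.48″ = 9.70800′; 63 + 9.70800/60 = 63.1618000
  hemisphere S, so the sign is −
  λ: 178 + 42/60 + 56.4/3600 = 178.7156667
  E → positive
Point 5:
  Lat: 44° + 2/60 + 52.46/3600 = 44 + 0.033333 + 0.014572 = 44.0479056
  hemisphere S, so the sign is −
  λ: 30′ + 59.8″ = 30.99667′; 45 + 30.99667/60 = 45.5166111
  hemisphere W, so the sign is −

1. -0.151478, -179.774833
2. 0.600861, -52.373139
3. -2.820333, 28.342806
4. -63.161800, 178.715667
5. -44.047906, -45.516611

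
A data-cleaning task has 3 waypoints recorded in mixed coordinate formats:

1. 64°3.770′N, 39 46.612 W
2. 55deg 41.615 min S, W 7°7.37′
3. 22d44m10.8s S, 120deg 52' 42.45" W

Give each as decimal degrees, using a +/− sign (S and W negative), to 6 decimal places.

1. 64.062833, -39.776867
2. -55.693583, -7.122833
3. -22.736333, -120.878458

Point 1:
  Latitude: 64 + 3.77/60 = 64.0628333
  N ⇒ keep positive
  λ: 46.612′ = 0.776867°; total 39.7768667
  hemisphere W, so the sign is −
Point 2:
  Latitude: 55 + 41.615/60 = 55.6935833
  S ⇒ negate
  Longitude: 7 + 7.37/60 = 7.1228333
  hemisphere W, so the sign is −
Point 3:
  φ: 22 + 44/60 + 10.8/3600 = 22.7363333
  S ⇒ negate
  Longitude: 120 + 52/60 + 42.45/3600 = 120.8784583
  W → negative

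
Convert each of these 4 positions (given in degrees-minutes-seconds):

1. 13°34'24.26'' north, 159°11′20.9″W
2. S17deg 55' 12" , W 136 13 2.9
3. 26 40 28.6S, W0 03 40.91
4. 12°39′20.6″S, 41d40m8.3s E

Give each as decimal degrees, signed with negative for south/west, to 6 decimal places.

Point 1:
  φ: 13° + 34/60 + 24.26/3600 = 13 + 0.566667 + 0.006739 = 13.5734056
  N → positive
  Lon: 11′ + 20.9″ = 11.34833′; 159 + 11.34833/60 = 159.1891389
  W ⇒ negate
Point 2:
  φ: 17 + 55/60 + 12/3600 = 17.9200000
  hemisphere S, so the sign is −
  Lon: 136° + 13/60 + 2.9/3600 = 136 + 0.216667 + 0.000806 = 136.2174722
  W ⇒ negate
Point 3:
  Lat: 26° + 40/60 + 28.6/3600 = 26 + 0.666667 + 0.007944 = 26.6746111
  S → negative
  λ: 0 + 3/60 + 40.91/3600 = 0.0613639
  hemisphere W, so the sign is −
Point 4:
  φ: 12° + 39/60 + 20.6/3600 = 12 + 0.650000 + 0.005722 = 12.6557222
  S ⇒ negate
  λ: 41 + 40/60 + 8.3/3600 = 41.6689722
  E → positive

1. 13.573406, -159.189139
2. -17.920000, -136.217472
3. -26.674611, -0.061364
4. -12.655722, 41.668972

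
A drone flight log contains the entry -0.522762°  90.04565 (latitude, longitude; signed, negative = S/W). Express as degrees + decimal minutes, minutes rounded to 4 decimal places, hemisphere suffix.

Latitude is negative → S; |value| = 0.522762
φ: minutes = (0.522762 − 0) × 60 = 31.365720
λ: 90° + 0.045650 × 60 = 90° 2.739000′

0° 31.3657′ S, 90° 2.7390′ E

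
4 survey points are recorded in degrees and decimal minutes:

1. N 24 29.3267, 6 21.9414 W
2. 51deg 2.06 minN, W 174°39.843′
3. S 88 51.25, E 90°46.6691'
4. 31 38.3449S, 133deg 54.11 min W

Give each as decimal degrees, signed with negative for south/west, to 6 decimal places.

Point 1:
  Lat: 29.3267′ = 0.488778°; total 24.4887783
  N ⇒ keep positive
  Longitude: 21.9414′ = 0.365690°; total 6.3656900
  W → negative
Point 2:
  φ: 51 + 2.06/60 = 51.0343333
  N → positive
  Longitude: 174 + 39.843/60 = 174.6640500
  W ⇒ negate
Point 3:
  φ: 51.25′ = 0.854167°; total 88.8541667
  hemisphere S, so the sign is −
  Lon: 90 + 46.6691/60 = 90.7778183
  E → positive
Point 4:
  Latitude: 38.3449′ = 0.639082°; total 31.6390817
  S ⇒ negate
  Longitude: 133 + 54.11/60 = 133.9018333
  hemisphere W, so the sign is −

1. 24.488778, -6.365690
2. 51.034333, -174.664050
3. -88.854167, 90.777818
4. -31.639082, -133.901833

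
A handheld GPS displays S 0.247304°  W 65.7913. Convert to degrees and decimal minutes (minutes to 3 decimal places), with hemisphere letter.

0° 14.838′ S, 65° 47.478′ W

Latitude: 0° + 0.247304 × 60 = 0° 14.83824′
λ: minutes = (65.791300 − 65) × 60 = 47.47800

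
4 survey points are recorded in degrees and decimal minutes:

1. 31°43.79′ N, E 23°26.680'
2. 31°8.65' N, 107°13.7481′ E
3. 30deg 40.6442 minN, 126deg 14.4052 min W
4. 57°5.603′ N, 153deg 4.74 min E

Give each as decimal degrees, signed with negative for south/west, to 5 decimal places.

1. 31.72983, 23.44467
2. 31.14417, 107.22914
3. 30.67740, -126.24009
4. 57.09338, 153.07900

Point 1:
  φ: 43.79′ = 0.729833°; total 31.729833
  N → positive
  Lon: 23 + 26.68/60 = 23.444667
  E → positive
Point 2:
  Lat: 8.65′ = 0.144167°; total 31.144167
  N → positive
  λ: 107 + 13.7481/60 = 107.229135
  E → positive
Point 3:
  Latitude: 40.6442′ = 0.677403°; total 30.677403
  N ⇒ keep positive
  Longitude: 14.4052′ = 0.240087°; total 126.240087
  W → negative
Point 4:
  Lat: 57 + 5.603/60 = 57.093383
  N → positive
  λ: 4.74′ = 0.079000°; total 153.079000
  E → positive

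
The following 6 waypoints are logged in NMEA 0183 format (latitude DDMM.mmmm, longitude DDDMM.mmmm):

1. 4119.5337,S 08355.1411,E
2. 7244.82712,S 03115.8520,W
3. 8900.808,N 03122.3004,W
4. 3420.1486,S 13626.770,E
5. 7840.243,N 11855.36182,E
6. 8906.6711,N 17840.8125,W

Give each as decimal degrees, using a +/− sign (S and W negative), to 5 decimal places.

Point 1:
  φ: degrees = first 2 digits = 41, minutes = 19.5337; 41 + 19.5337/60 = 41.325562
  S → negative
  Longitude: split at 3 digits → 083° and 55.1411′; 83 + 55.1411/60 = 83.919018
  E ⇒ keep positive
Point 2:
  φ: split at 2 digits → 72° and 44.82712′; 72 + 44.82712/60 = 72.747119
  S → negative
  Lon: split at 3 digits → 031° and 15.852′; 31 + 15.852/60 = 31.264200
  W → negative
Point 3:
  Lat: split at 2 digits → 89° and 0.808′; 89 + 0.808/60 = 89.013467
  N ⇒ keep positive
  Longitude: degrees = first 3 digits = 31, minutes = 22.3004; 31 + 22.3004/60 = 31.371673
  hemisphere W, so the sign is −
Point 4:
  φ: degrees = first 2 digits = 34, minutes = 20.1486; 34 + 20.1486/60 = 34.335810
  hemisphere S, so the sign is −
  Longitude: degrees = first 3 digits = 136, minutes = 26.77; 136 + 26.77/60 = 136.446167
  E → positive
Point 5:
  Latitude: split at 2 digits → 78° and 40.243′; 78 + 40.243/60 = 78.670717
  N ⇒ keep positive
  λ: split at 3 digits → 118° and 55.36182′; 118 + 55.36182/60 = 118.922697
  E → positive
Point 6:
  Lat: degrees = first 2 digits = 89, minutes = 6.6711; 89 + 6.6711/60 = 89.111185
  N → positive
  λ: degrees = first 3 digits = 178, minutes = 40.8125; 178 + 40.8125/60 = 178.680208
  W ⇒ negate

1. -41.32556, 83.91902
2. -72.74712, -31.26420
3. 89.01347, -31.37167
4. -34.33581, 136.44617
5. 78.67072, 118.92270
6. 89.11119, -178.68021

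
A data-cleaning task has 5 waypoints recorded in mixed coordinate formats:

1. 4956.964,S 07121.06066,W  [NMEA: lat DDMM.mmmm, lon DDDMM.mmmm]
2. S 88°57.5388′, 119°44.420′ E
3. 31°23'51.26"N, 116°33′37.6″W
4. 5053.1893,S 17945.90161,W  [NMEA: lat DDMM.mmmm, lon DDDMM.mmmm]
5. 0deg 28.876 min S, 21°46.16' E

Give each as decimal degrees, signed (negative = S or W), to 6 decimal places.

1. -49.949400, -71.351011
2. -88.958980, 119.740333
3. 31.397572, -116.560444
4. -50.886488, -179.765027
5. -0.481267, 21.769333

Point 1:
  Latitude: split at 2 digits → 49° and 56.964′; 49 + 56.964/60 = 49.9494000
  S → negative
  λ: split at 3 digits → 071° and 21.06066′; 71 + 21.06066/60 = 71.3510110
  W → negative
Point 2:
  Lat: 57.5388′ = 0.958980°; total 88.9589800
  S → negative
  Longitude: 44.42′ = 0.740333°; total 119.7403333
  E → positive
Point 3:
  Latitude: 31° + 23/60 + 51.26/3600 = 31 + 0.383333 + 0.014239 = 31.3975722
  N → positive
  λ: 116° + 33/60 + 37.6/3600 = 116 + 0.550000 + 0.010444 = 116.5604444
  W → negative
Point 4:
  Lat: degrees = first 2 digits = 50, minutes = 53.1893; 50 + 53.1893/60 = 50.8864883
  S → negative
  Lon: split at 3 digits → 179° and 45.90161′; 179 + 45.90161/60 = 179.7650268
  hemisphere W, so the sign is −
Point 5:
  φ: 0 + 28.876/60 = 0.4812667
  S ⇒ negate
  λ: 21 + 46.16/60 = 21.7693333
  E → positive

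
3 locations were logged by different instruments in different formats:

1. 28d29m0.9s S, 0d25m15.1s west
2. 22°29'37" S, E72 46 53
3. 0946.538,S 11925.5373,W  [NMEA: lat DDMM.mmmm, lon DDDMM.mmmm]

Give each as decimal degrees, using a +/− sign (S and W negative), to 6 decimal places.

Point 1:
  Latitude: 28 + 29/60 + 0.9/3600 = 28.4835833
  hemisphere S, so the sign is −
  λ: 25′ + 15.1″ = 25.25167′; 0 + 25.25167/60 = 0.4208611
  hemisphere W, so the sign is −
Point 2:
  φ: 22° + 29/60 + 37/3600 = 22 + 0.483333 + 0.010278 = 22.4936111
  hemisphere S, so the sign is −
  λ: 46′ + 53″ = 46.88333′; 72 + 46.88333/60 = 72.7813889
  E ⇒ keep positive
Point 3:
  φ: degrees = first 2 digits = 9, minutes = 46.538; 9 + 46.538/60 = 9.7756333
  S → negative
  λ: split at 3 digits → 119° and 25.5373′; 119 + 25.5373/60 = 119.4256217
  hemisphere W, so the sign is −

1. -28.483583, -0.420861
2. -22.493611, 72.781389
3. -9.775633, -119.425622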